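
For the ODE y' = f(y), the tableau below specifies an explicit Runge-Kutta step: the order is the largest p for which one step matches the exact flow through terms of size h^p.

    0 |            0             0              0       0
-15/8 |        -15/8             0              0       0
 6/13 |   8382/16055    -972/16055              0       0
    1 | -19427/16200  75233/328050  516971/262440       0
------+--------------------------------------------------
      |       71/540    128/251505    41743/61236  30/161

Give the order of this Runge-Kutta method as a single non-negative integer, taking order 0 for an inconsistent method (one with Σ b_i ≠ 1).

4

b = (71/540, 128/251505, 41743/61236, 30/161)
c = (0, -15/8, 6/13, 1)
Ac = (0, 0, 729/6422, 23/48)
Σ b_i: 71/540·1 + 128/251505·1 + 41743/61236·1 + 30/161·1 = 1 ✓
b·c: 128/251505·(-15/8) + 41743/61236·6/13 + 30/161·1 = 1/2 ✓
b·c²: 128/251505·225/64 + 41743/61236·36/169 + 30/161·1 = 1/3 ✓
b·Ac: 41743/61236·729/6422 + 30/161·23/48 = 1/6 ✓
b·c³: 128/251505·(-3375/512) + 41743/61236·216/2197 + 30/161·1 = 1/4 ✓
b·(c∘Ac): 41743/61236·2187/41743 + 30/161·23/48 = 1/8 ✓
b·Ac²: 41743/61236·(-10935/51376) + 30/161·7061/5760 = 1/12 ✓
b·A²c: 30/161·161/720 = 1/24 ✓; 4 stages ⇒ order 4.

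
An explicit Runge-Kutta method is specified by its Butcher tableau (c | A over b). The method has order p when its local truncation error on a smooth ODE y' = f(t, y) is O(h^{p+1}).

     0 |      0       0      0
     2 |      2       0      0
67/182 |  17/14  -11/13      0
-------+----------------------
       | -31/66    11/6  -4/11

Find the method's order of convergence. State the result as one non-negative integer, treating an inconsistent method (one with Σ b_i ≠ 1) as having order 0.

1

b = (-31/66, 11/6, -4/11)
c = (0, 2, 67/182)
Ac = (0, 0, -22/13)
Σ b_i: (-31/66)·1 + 11/6·1 + (-4/11)·1 = 1 ✓
b·c: 11/6·2 + (-4/11)·67/182 = 10609/3003 ≠ 1/2 ⇒ order 1.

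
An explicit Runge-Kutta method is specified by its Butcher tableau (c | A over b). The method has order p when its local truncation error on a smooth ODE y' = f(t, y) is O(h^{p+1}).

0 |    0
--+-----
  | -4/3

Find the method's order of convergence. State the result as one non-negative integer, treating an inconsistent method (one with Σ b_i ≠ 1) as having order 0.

b = (-4/3)
c = (0)
Σ b_i: (-4/3)·1 = -4/3 ≠ 1 ⇒ order 0.

0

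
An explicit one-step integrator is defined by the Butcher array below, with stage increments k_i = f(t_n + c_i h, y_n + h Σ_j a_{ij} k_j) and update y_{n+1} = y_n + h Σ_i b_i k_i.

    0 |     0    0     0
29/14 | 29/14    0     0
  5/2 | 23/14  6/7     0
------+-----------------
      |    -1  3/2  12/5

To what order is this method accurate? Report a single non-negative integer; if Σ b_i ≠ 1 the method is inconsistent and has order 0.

0

b = (-1, 3/2, 12/5)
c = (0, 29/14, 5/2)
Ac = (0, 0, 87/49)
Σ b_i: (-1)·1 + 3/2·1 + 12/5·1 = 29/10 ≠ 1 ⇒ order 0.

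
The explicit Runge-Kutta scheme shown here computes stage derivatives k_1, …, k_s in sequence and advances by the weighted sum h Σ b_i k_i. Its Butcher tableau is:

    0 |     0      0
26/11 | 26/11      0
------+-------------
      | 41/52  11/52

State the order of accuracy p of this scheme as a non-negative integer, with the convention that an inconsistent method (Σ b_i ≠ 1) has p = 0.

2

b = (41/52, 11/52)
c = (0, 26/11)
Σ b_i: 41/52·1 + 11/52·1 = 1 ✓
b·c: 11/52·26/11 = 1/2 ✓; 2 stages ⇒ order 2.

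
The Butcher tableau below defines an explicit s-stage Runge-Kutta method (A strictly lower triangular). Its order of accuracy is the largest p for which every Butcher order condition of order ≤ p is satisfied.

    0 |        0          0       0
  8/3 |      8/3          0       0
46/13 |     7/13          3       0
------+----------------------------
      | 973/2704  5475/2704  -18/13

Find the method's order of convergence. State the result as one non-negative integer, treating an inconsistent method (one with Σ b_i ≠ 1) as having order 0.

2

b = (973/2704, 5475/2704, -18/13)
c = (0, 8/3, 46/13)
Ac = (0, 0, 8)
Σ b_i: 973/2704·1 + 5475/2704·1 + (-18/13)·1 = 1 ✓
b·c: 5475/2704·8/3 + (-18/13)·46/13 = 1/2 ✓
b·c²: 5475/2704·64/9 + (-18/13)·2116/169 = -19364/6591 ≠ 1/3 ⇒ order 2.
b·Ac: (-18/13)·8 = -144/13 ≠ 1/6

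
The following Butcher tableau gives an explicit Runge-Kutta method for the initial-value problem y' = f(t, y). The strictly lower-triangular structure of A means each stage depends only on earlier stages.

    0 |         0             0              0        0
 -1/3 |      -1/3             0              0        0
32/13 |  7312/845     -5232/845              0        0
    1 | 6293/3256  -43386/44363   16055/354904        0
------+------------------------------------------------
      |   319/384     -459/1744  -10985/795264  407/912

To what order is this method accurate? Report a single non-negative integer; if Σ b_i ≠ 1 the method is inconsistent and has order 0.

b = (319/384, -459/1744, -10985/795264, 407/912)
c = (0, -1/3, 32/13, 1)
Ac = (0, 0, 1744/845, 178/407)
Σ b_i: 319/384·1 + (-459/1744)·1 + (-10985/795264)·1 + 407/912·1 = 1 ✓
b·c: (-459/1744)·(-1/3) + (-10985/795264)·32/13 + 407/912·1 = 1/2 ✓
b·c²: (-459/1744)·1/9 + (-10985/795264)·1024/169 + 407/912·1 = 1/3 ✓
b·Ac: (-10985/795264)·1744/845 + 407/912·178/407 = 1/6 ✓
b·c³: (-459/1744)·(-1/27) + (-10985/795264)·32768/2197 + 407/912·1 = 1/4 ✓
b·(c∘Ac): (-10985/795264)·55808/10985 + 407/912·178/407 = 1/8 ✓
b·Ac²: (-10985/795264)·(-1744/2535) + 407/912·202/1221 = 1/12 ✓
b·A²c: 407/912·38/407 = 1/24 ✓; 4 stages ⇒ order 4.

4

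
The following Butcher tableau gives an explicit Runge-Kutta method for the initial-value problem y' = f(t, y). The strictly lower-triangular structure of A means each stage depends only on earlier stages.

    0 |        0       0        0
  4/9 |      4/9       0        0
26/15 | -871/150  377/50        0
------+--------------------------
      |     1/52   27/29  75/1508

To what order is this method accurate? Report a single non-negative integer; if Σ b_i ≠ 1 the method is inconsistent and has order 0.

3

b = (1/52, 27/29, 75/1508)
c = (0, 4/9, 26/15)
Ac = (0, 0, 754/225)
Σ b_i: 1/52·1 + 27/29·1 + 75/1508·1 = 1 ✓
b·c: 27/29·4/9 + 75/1508·26/15 = 1/2 ✓
b·c²: 27/29·16/81 + 75/1508·676/225 = 1/3 ✓
b·Ac: 75/1508·754/225 = 1/6 ✓; 3 stages ⇒ order 3.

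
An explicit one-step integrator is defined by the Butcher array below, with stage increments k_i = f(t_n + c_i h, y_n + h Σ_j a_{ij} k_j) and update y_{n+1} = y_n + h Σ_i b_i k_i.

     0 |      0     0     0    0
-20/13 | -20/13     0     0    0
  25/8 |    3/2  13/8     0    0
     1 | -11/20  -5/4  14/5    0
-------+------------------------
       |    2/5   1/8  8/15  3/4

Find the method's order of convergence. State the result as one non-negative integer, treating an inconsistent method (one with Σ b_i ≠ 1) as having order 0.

b = (2/5, 1/8, 8/15, 3/4)
c = (0, -20/13, 25/8, 1)
Ac = (0, 0, -5/2, 555/52)
Σ b_i: 2/5·1 + 1/8·1 + 8/15·1 + 3/4·1 = 217/120 ≠ 1 ⇒ order 0.

0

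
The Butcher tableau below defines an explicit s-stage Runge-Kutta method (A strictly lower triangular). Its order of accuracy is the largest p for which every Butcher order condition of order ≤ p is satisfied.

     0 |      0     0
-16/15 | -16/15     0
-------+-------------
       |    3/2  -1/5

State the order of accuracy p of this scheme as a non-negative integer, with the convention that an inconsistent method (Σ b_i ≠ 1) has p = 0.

b = (3/2, -1/5)
c = (0, -16/15)
Σ b_i: 3/2·1 + (-1/5)·1 = 13/10 ≠ 1 ⇒ order 0.

0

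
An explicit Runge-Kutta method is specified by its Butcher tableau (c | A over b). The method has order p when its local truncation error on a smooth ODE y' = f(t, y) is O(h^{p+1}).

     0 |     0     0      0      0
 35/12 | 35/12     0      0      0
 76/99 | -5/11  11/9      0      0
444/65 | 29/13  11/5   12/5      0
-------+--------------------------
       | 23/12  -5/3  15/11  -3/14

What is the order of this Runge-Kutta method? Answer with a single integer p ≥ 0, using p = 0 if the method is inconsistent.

0

b = (23/12, -5/3, 15/11, -3/14)
c = (0, 35/12, 76/99, 444/65)
Ac = (0, 0, 385/108, 1817/220)
Σ b_i: 23/12·1 + (-5/3)·1 + 15/11·1 + (-3/14)·1 = 431/308 ≠ 1 ⇒ order 0.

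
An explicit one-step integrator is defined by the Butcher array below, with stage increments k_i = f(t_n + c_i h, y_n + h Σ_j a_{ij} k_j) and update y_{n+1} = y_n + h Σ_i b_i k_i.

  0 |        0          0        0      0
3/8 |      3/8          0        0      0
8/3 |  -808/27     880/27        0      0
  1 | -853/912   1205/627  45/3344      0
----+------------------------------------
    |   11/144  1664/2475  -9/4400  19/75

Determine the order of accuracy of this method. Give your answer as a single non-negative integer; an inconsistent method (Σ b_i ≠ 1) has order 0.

4

b = (11/144, 1664/2475, -9/4400, 19/75)
c = (0, 3/8, 8/3, 1)
Ac = (0, 0, 110/9, 115/152)
Σ b_i: 11/144·1 + 1664/2475·1 + (-9/4400)·1 + 19/75·1 = 1 ✓
b·c: 1664/2475·3/8 + (-9/4400)·8/3 + 19/75·1 = 1/2 ✓
b·c²: 1664/2475·9/64 + (-9/4400)·64/9 + 19/75·1 = 1/3 ✓
b·Ac: (-9/4400)·110/9 + 19/75·115/152 = 1/6 ✓
b·c³: 1664/2475·27/512 + (-9/4400)·512/27 + 19/75·1 = 1/4 ✓
b·(c∘Ac): (-9/4400)·880/27 + 19/75·115/152 = 1/8 ✓
b·Ac²: (-9/4400)·55/12 + 19/75·445/1216 = 1/12 ✓
b·A²c: 19/75·25/152 = 1/24 ✓; 4 stages ⇒ order 4.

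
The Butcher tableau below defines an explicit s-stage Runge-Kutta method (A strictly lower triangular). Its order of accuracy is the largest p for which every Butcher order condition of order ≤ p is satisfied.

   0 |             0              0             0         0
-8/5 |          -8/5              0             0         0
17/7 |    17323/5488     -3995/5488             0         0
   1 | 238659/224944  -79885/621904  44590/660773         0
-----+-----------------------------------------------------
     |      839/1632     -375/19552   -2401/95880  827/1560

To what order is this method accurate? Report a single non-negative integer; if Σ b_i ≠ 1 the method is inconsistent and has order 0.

b = (839/1632, -375/19552, -2401/95880, 827/1560)
c = (0, -8/5, 17/7, 1)
Ac = (0, 0, 799/686, 611/1654)
Σ b_i: 839/1632·1 + (-375/19552)·1 + (-2401/95880)·1 + 827/1560·1 = 1 ✓
b·c: (-375/19552)·(-8/5) + (-2401/95880)·17/7 + 827/1560·1 = 1/2 ✓
b·c²: (-375/19552)·64/25 + (-2401/95880)·289/49 + 827/1560·1 = 1/3 ✓
b·Ac: (-2401/95880)·799/686 + 827/1560·611/1654 = 1/6 ✓
b·c³: (-375/19552)·(-512/125) + (-2401/95880)·4913/343 + 827/1560·1 = 1/4 ✓
b·(c∘Ac): (-2401/95880)·13583/4802 + 827/1560·611/1654 = 1/8 ✓
b·Ac²: (-2401/95880)·(-3196/1715) + 827/1560·286/4135 = 1/12 ✓
b·A²c: 827/1560·65/827 = 1/24 ✓; 4 stages ⇒ order 4.

4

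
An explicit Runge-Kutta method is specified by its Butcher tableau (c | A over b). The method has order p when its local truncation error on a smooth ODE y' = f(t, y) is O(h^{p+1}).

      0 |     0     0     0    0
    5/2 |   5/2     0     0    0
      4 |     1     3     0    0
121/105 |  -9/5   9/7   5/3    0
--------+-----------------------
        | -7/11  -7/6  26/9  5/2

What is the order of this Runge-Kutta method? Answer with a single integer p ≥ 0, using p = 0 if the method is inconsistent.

b = (-7/11, -7/6, 26/9, 5/2)
c = (0, 5/2, 4, 121/105)
Ac = (0, 0, 15/2, 415/42)
Σ b_i: (-7/11)·1 + (-7/6)·1 + 26/9·1 + 5/2·1 = 355/99 ≠ 1 ⇒ order 0.

0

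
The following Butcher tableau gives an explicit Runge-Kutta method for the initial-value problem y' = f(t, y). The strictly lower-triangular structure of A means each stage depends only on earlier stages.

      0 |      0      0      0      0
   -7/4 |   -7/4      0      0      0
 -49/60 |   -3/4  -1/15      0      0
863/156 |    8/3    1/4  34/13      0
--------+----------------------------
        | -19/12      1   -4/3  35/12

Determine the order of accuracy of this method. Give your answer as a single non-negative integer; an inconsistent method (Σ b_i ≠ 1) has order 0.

1

b = (-19/12, 1, -4/3, 35/12)
c = (0, -7/4, -49/60, 863/156)
Ac = (0, 0, 7/60, -8029/3120)
Σ b_i: (-19/12)·1 + 1·1 + (-4/3)·1 + 35/12·1 = 1 ✓
b·c: 1·(-7/4) + (-4/3)·(-49/60) + 35/12·863/156 = 16093/1040 ≠ 1/2 ⇒ order 1.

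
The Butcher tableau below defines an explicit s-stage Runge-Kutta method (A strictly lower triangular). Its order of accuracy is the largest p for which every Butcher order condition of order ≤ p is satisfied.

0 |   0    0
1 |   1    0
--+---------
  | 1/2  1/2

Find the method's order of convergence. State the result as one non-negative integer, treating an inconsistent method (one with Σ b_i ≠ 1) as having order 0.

b = (1/2, 1/2)
c = (0, 1)
Σ b_i: 1/2·1 + 1/2·1 = 1 ✓
b·c: 1/2·1 = 1/2 ✓; 2 stages ⇒ order 2.

2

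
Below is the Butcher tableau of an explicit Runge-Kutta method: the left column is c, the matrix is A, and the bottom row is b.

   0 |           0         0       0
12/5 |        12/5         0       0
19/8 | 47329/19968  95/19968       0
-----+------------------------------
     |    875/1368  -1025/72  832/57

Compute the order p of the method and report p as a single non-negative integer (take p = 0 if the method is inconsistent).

3

b = (875/1368, -1025/72, 832/57)
c = (0, 12/5, 19/8)
Ac = (0, 0, 19/1664)
Σ b_i: 875/1368·1 + (-1025/72)·1 + 832/57·1 = 1 ✓
b·c: (-1025/72)·12/5 + 832/57·19/8 = 1/2 ✓
b·c²: (-1025/72)·144/25 + 832/57·361/64 = 1/3 ✓
b·Ac: 832/57·19/1664 = 1/6 ✓; 3 stages ⇒ order 3.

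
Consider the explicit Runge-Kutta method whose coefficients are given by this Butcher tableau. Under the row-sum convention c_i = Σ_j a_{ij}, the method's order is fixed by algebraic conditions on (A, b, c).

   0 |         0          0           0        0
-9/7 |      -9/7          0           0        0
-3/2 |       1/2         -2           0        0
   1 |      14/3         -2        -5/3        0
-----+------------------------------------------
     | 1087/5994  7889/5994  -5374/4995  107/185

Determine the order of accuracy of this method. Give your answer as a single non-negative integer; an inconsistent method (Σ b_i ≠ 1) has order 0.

b = (1087/5994, 7889/5994, -5374/4995, 107/185)
c = (0, -9/7, -3/2, 1)
Ac = (0, 0, 18/7, 71/14)
Σ b_i: 1087/5994·1 + 7889/5994·1 + (-5374/4995)·1 + 107/185·1 = 1 ✓
b·c: 7889/5994·(-9/7) + (-5374/4995)·(-3/2) + 107/185·1 = 1/2 ✓
b·c²: 7889/5994·81/49 + (-5374/4995)·9/4 + 107/185·1 = 1/3 ✓
b·Ac: (-5374/4995)·18/7 + 107/185·71/14 = 1/6 ✓
b·c³: 7889/5994·(-729/343) + (-5374/4995)·(-27/8) + 107/185·1 = 209/148 ≠ 1/4 ⇒ order 3.
b·(c∘Ac): (-5374/4995)·(-27/7) + 107/185·71/14 = 3669/518 ≠ 1/8
b·Ac²: (-5374/4995)·(-162/49) + 107/185·(-1383/196) = -543/1036 ≠ 1/12
b·A²c: 107/185·(-30/7) = -642/259 ≠ 1/24

3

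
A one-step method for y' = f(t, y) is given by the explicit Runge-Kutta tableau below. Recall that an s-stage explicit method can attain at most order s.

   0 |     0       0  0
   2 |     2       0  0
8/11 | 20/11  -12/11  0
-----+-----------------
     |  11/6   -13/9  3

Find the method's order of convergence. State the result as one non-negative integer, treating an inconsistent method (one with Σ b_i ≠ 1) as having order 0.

0

b = (11/6, -13/9, 3)
c = (0, 2, 8/11)
Ac = (0, 0, -24/11)
Σ b_i: 11/6·1 + (-13/9)·1 + 3·1 = 61/18 ≠ 1 ⇒ order 0.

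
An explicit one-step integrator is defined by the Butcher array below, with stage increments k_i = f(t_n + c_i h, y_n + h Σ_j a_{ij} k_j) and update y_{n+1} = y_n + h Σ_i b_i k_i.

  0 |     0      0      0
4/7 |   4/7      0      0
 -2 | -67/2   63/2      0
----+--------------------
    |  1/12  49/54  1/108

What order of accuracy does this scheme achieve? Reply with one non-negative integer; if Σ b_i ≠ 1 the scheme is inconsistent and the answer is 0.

3

b = (1/12, 49/54, 1/108)
c = (0, 4/7, -2)
Ac = (0, 0, 18)
Σ b_i: 1/12·1 + 49/54·1 + 1/108·1 = 1 ✓
b·c: 49/54·4/7 + 1/108·(-2) = 1/2 ✓
b·c²: 49/54·16/49 + 1/108·4 = 1/3 ✓
b·Ac: 1/108·18 = 1/6 ✓; 3 stages ⇒ order 3.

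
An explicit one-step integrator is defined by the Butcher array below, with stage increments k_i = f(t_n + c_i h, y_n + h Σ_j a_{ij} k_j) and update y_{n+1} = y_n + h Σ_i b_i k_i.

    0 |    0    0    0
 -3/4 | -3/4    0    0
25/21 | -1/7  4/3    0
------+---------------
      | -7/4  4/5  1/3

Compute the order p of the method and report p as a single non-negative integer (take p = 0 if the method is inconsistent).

0

b = (-7/4, 4/5, 1/3)
c = (0, -3/4, 25/21)
Ac = (0, 0, -1)
Σ b_i: (-7/4)·1 + 4/5·1 + 1/3·1 = -37/60 ≠ 1 ⇒ order 0.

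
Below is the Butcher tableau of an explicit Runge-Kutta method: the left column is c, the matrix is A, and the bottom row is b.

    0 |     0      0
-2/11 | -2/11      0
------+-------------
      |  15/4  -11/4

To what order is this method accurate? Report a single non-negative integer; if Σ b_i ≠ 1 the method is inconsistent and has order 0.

b = (15/4, -11/4)
c = (0, -2/11)
Σ b_i: 15/4·1 + (-11/4)·1 = 1 ✓
b·c: (-11/4)·(-2/11) = 1/2 ✓; 2 stages ⇒ order 2.

2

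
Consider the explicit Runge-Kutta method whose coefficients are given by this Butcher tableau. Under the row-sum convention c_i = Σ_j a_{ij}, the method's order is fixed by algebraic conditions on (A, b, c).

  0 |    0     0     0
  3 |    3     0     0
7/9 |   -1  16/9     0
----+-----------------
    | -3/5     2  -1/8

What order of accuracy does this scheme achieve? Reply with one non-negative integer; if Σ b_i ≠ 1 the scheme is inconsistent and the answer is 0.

b = (-3/5, 2, -1/8)
c = (0, 3, 7/9)
Ac = (0, 0, 16/3)
Σ b_i: (-3/5)·1 + 2·1 + (-1/8)·1 = 51/40 ≠ 1 ⇒ order 0.

0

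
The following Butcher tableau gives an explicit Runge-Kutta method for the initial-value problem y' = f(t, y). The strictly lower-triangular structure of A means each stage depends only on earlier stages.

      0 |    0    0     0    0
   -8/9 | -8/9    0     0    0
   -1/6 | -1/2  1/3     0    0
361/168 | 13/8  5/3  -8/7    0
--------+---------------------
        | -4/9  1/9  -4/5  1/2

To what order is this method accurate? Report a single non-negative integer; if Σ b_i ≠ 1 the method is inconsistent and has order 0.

b = (-4/9, 1/9, -4/5, 1/2)
c = (0, -8/9, -1/6, 361/168)
Ac = (0, 0, -8/27, -244/189)
Σ b_i: (-4/9)·1 + 1/9·1 + (-4/5)·1 + 1/2·1 = -19/30 ≠ 1 ⇒ order 0.

0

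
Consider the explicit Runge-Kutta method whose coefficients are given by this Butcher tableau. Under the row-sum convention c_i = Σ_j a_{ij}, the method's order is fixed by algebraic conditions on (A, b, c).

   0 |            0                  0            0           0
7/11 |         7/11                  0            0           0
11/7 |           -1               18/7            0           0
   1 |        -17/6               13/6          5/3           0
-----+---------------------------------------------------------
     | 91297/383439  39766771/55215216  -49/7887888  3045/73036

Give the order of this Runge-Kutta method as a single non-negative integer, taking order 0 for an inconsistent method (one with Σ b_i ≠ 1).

b = (91297/383439, 39766771/55215216, -49/7887888, 3045/73036)
c = (0, 7/11, 11/7, 1)
Ac = (0, 0, 18/11, 1847/462)
Σ b_i: 91297/383439·1 + 39766771/55215216·1 + (-49/7887888)·1 + 3045/73036·1 = 1 ✓
b·c: 39766771/55215216·7/11 + (-49/7887888)·11/7 + 3045/73036·1 = 1/2 ✓
b·c²: 39766771/55215216·49/121 + (-49/7887888)·121/49 + 3045/73036·1 = 1/3 ✓
b·Ac: (-49/7887888)·18/11 + 3045/73036·1847/462 = 1/6 ✓
b·c³: 39766771/55215216·343/1331 + (-49/7887888)·1331/343 + 3045/73036·1 = 1917151/8435658 ≠ 1/4 ⇒ order 3.
b·(c∘Ac): (-49/7887888)·18/7 + 3045/73036·1847/462 = 100421/602547 ≠ 1/8
b·Ac²: (-49/7887888)·126/121 + 3045/73036·177623/35574 = 1755991/8435658 ≠ 1/12
b·A²c: 3045/73036·30/11 = 45675/401698 ≠ 1/24

3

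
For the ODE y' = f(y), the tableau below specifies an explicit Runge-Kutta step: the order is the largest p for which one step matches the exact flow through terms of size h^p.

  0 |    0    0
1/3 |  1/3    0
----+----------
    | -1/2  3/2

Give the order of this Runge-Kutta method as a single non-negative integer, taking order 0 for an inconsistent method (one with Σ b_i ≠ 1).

2

b = (-1/2, 3/2)
c = (0, 1/3)
Σ b_i: (-1/2)·1 + 3/2·1 = 1 ✓
b·c: 3/2·1/3 = 1/2 ✓; 2 stages ⇒ order 2.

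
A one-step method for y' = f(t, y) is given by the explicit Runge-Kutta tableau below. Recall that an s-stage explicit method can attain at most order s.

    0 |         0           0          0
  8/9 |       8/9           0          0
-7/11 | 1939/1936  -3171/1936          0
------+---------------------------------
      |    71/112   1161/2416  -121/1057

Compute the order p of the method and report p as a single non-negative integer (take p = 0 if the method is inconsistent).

3

b = (71/112, 1161/2416, -121/1057)
c = (0, 8/9, -7/11)
Ac = (0, 0, -1057/726)
Σ b_i: 71/112·1 + 1161/2416·1 + (-121/1057)·1 = 1 ✓
b·c: 1161/2416·8/9 + (-121/1057)·(-7/11) = 1/2 ✓
b·c²: 1161/2416·64/81 + (-121/1057)·49/121 = 1/3 ✓
b·Ac: (-121/1057)·(-1057/726) = 1/6 ✓; 3 stages ⇒ order 3.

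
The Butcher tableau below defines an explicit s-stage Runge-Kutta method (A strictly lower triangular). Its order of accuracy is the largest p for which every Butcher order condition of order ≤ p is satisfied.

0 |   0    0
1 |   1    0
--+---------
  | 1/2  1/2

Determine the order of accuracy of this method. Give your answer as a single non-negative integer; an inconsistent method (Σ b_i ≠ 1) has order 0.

2

b = (1/2, 1/2)
c = (0, 1)
Σ b_i: 1/2·1 + 1/2·1 = 1 ✓
b·c: 1/2·1 = 1/2 ✓; 2 stages ⇒ order 2.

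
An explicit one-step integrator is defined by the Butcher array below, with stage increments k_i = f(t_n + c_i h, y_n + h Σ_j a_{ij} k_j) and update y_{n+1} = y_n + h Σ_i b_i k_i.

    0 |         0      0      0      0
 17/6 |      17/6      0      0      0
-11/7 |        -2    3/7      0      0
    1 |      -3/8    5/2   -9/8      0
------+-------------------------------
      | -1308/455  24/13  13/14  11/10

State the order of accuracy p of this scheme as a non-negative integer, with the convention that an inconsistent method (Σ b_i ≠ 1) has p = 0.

1

b = (-1308/455, 24/13, 13/14, 11/10)
c = (0, 17/6, -11/7, 1)
Ac = (0, 0, 17/14, 1487/168)
Σ b_i: (-1308/455)·1 + 24/13·1 + 13/14·1 + 11/10·1 = 1 ✓
b·c: 24/13·17/6 + 13/14·(-11/7) + 11/10·1 = 15516/3185 ≠ 1/2 ⇒ order 1.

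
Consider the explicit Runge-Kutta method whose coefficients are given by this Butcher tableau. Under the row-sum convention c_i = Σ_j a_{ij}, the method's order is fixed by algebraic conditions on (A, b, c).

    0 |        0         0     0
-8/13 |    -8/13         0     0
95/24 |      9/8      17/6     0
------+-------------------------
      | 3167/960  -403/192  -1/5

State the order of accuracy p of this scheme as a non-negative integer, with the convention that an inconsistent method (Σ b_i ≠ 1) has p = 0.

b = (3167/960, -403/192, -1/5)
c = (0, -8/13, 95/24)
Ac = (0, 0, -68/39)
Σ b_i: 3167/960·1 + (-403/192)·1 + (-1/5)·1 = 1 ✓
b·c: (-403/192)·(-8/13) + (-1/5)·95/24 = 1/2 ✓
b·c²: (-403/192)·64/169 + (-1/5)·9025/576 = -29417/7488 ≠ 1/3 ⇒ order 2.
b·Ac: (-1/5)·(-68/39) = 68/195 ≠ 1/6

2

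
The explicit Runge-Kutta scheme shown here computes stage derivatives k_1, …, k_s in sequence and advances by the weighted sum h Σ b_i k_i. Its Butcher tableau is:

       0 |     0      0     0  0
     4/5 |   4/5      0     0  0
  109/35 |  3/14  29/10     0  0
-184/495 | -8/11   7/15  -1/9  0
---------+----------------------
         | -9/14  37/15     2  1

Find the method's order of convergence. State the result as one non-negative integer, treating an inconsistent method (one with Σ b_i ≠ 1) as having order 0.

b = (-9/14, 37/15, 2, 1)
c = (0, 4/5, 109/35, -184/495)
Ac = (0, 0, 58/25, 43/1575)
Σ b_i: (-9/14)·1 + 37/15·1 + 2·1 + 1·1 = 1013/210 ≠ 1 ⇒ order 0.

0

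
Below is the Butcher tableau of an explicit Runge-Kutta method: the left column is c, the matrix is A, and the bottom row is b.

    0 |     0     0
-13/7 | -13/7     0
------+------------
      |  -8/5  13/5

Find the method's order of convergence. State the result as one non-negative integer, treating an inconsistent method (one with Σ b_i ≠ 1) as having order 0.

b = (-8/5, 13/5)
c = (0, -13/7)
Σ b_i: (-8/5)·1 + 13/5·1 = 1 ✓
b·c: 13/5·(-13/7) = -169/35 ≠ 1/2 ⇒ order 1.

1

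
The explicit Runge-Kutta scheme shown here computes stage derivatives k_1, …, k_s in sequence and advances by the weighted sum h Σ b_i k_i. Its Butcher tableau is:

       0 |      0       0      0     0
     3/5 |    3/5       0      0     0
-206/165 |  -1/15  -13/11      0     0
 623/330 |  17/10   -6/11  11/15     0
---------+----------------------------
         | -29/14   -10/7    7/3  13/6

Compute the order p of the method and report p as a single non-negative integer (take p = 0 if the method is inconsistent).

b = (-29/14, -10/7, 7/3, 13/6)
c = (0, 3/5, -206/165, 623/330)
Ac = (0, 0, -39/55, -3076/2475)
Σ b_i: (-29/14)·1 + (-10/7)·1 + 7/3·1 + 13/6·1 = 1 ✓
b·c: (-10/7)·3/5 + 7/3·(-206/165) + 13/6·623/330 = 493/1540 ≠ 1/2 ⇒ order 1.

1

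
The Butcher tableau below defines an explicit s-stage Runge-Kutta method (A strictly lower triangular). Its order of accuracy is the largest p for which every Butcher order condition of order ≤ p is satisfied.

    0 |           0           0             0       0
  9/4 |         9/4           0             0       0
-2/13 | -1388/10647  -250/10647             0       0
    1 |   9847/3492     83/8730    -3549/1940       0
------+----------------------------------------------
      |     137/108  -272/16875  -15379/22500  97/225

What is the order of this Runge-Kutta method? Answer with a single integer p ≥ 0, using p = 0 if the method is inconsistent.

4

b = (137/108, -272/16875, -15379/22500, 97/225)
c = (0, 9/4, -2/13, 1)
Ac = (0, 0, -125/2366, 235/776)
Σ b_i: 137/108·1 + (-272/16875)·1 + (-15379/22500)·1 + 97/225·1 = 1 ✓
b·c: (-272/16875)·9/4 + (-15379/22500)·(-2/13) + 97/225·1 = 1/2 ✓
b·c²: (-272/16875)·81/16 + (-15379/22500)·4/169 + 97/225·1 = 1/3 ✓
b·Ac: (-15379/22500)·(-125/2366) + 97/225·235/776 = 1/6 ✓
b·c³: (-272/16875)·729/64 + (-15379/22500)·(-8/2197) + 97/225·1 = 1/4 ✓
b·(c∘Ac): (-15379/22500)·125/15379 + 97/225·235/776 = 1/8 ✓
b·Ac²: (-15379/22500)·(-1125/9464) + 97/225·15/3104 = 1/12 ✓
b·A²c: 97/225·75/776 = 1/24 ✓; 4 stages ⇒ order 4.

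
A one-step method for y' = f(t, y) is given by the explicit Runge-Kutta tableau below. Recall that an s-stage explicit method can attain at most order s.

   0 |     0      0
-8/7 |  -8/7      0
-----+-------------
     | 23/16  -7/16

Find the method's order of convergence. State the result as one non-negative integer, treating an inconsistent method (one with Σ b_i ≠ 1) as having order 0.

b = (23/16, -7/16)
c = (0, -8/7)
Σ b_i: 23/16·1 + (-7/16)·1 = 1 ✓
b·c: (-7/16)·(-8/7) = 1/2 ✓; 2 stages ⇒ order 2.

2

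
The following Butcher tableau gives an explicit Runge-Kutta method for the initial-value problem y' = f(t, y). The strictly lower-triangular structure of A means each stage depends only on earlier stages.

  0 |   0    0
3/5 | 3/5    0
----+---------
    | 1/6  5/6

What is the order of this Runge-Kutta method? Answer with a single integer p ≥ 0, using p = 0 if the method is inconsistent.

2

b = (1/6, 5/6)
c = (0, 3/5)
Σ b_i: 1/6·1 + 5/6·1 = 1 ✓
b·c: 5/6·3/5 = 1/2 ✓; 2 stages ⇒ order 2.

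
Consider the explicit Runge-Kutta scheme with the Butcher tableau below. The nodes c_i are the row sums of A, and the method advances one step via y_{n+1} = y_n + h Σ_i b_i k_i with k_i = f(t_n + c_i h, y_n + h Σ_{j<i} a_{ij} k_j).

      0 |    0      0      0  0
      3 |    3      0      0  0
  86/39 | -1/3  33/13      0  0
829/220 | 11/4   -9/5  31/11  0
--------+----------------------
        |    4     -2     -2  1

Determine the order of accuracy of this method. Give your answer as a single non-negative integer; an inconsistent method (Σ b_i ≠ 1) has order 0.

1

b = (4, -2, -2, 1)
c = (0, 3, 86/39, 829/220)
Ac = (0, 0, 99/13, 1747/2145)
Σ b_i: 4·1 + (-2)·1 + (-2)·1 + 1·1 = 1 ✓
b·c: (-2)·3 + (-2)·86/39 + 1·829/220 = -56989/8580 ≠ 1/2 ⇒ order 1.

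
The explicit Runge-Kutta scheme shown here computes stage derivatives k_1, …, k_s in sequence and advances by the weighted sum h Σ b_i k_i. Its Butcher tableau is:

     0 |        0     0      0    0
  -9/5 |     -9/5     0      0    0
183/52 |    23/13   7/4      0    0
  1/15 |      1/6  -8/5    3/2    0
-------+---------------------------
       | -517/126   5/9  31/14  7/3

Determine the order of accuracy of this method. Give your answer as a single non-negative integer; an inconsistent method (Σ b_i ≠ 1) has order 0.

b = (-517/126, 5/9, 31/14, 7/3)
c = (0, -9/5, 183/52, 1/15)
Ac = (0, 0, -63/20, 21213/2600)
Σ b_i: (-517/126)·1 + 5/9·1 + 31/14·1 + 7/3·1 = 1 ✓
b·c: 5/9·(-9/5) + 31/14·183/52 + 7/3·1/15 = 227621/32760 ≠ 1/2 ⇒ order 1.

1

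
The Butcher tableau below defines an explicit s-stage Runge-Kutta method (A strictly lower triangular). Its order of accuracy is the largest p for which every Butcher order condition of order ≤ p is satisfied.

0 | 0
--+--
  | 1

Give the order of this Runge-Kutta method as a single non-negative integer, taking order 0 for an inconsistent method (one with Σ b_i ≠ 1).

1

b = (1)
c = (0)
Σ b_i: 1·1 = 1 ✓; 1 stage ⇒ order 1.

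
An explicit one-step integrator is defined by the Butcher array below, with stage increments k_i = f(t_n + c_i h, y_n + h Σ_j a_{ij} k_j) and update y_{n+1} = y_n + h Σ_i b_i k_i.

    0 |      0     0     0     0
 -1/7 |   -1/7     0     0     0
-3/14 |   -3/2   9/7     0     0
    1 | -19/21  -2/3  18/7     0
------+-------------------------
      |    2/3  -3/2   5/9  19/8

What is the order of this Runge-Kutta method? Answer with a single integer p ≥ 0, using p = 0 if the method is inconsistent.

0

b = (2/3, -3/2, 5/9, 19/8)
c = (0, -1/7, -3/14, 1)
Ac = (0, 0, -9/49, -67/147)
Σ b_i: 2/3·1 + (-3/2)·1 + 5/9·1 + 19/8·1 = 151/72 ≠ 1 ⇒ order 0.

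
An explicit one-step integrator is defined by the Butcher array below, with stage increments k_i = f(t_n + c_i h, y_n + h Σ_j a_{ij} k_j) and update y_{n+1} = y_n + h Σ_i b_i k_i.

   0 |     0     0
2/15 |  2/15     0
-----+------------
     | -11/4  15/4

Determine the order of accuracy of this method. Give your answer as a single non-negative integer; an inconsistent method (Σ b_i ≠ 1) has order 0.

b = (-11/4, 15/4)
c = (0, 2/15)
Σ b_i: (-11/4)·1 + 15/4·1 = 1 ✓
b·c: 15/4·2/15 = 1/2 ✓; 2 stages ⇒ order 2.

2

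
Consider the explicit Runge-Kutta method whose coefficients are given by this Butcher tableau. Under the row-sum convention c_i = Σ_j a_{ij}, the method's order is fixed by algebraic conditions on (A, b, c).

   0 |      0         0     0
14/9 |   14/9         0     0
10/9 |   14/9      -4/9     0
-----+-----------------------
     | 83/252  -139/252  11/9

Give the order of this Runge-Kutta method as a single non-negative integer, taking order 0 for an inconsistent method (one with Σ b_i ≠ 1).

b = (83/252, -139/252, 11/9)
c = (0, 14/9, 10/9)
Ac = (0, 0, -56/81)
Σ b_i: 83/252·1 + (-139/252)·1 + 11/9·1 = 1 ✓
b·c: (-139/252)·14/9 + 11/9·10/9 = 1/2 ✓
b·c²: (-139/252)·196/81 + 11/9·100/81 = 127/729 ≠ 1/3 ⇒ order 2.
b·Ac: 11/9·(-56/81) = -616/729 ≠ 1/6

2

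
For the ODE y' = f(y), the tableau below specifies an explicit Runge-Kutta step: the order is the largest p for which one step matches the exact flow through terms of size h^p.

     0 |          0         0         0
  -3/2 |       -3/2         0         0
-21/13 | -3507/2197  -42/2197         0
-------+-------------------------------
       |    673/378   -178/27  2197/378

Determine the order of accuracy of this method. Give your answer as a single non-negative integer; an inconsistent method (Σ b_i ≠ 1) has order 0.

b = (673/378, -178/27, 2197/378)
c = (0, -3/2, -21/13)
Ac = (0, 0, 63/2197)
Σ b_i: 673/378·1 + (-178/27)·1 + 2197/378·1 = 1 ✓
b·c: (-178/27)·(-3/2) + 2197/378·(-21/13) = 1/2 ✓
b·c²: (-178/27)·9/4 + 2197/378·441/169 = 1/3 ✓
b·Ac: 2197/378·63/2197 = 1/6 ✓; 3 stages ⇒ order 3.

3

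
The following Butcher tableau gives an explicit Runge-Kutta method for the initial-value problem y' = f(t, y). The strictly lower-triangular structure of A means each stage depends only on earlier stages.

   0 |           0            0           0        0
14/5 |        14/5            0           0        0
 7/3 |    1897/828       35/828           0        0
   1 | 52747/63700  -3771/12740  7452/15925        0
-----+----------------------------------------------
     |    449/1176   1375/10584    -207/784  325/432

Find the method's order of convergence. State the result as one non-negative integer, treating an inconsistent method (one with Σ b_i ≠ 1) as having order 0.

b = (449/1176, 1375/10584, -207/784, 325/432)
c = (0, 14/5, 7/3, 1)
Ac = (0, 0, 49/414, 171/650)
Σ b_i: 449/1176·1 + 1375/10584·1 + (-207/784)·1 + 325/432·1 = 1 ✓
b·c: 1375/10584·14/5 + (-207/784)·7/3 + 325/432·1 = 1/2 ✓
b·c²: 1375/10584·196/25 + (-207/784)·49/9 + 325/432·1 = 1/3 ✓
b·Ac: (-207/784)·49/414 + 325/432·171/650 = 1/6 ✓
b·c³: 1375/10584·2744/125 + (-207/784)·343/27 + 325/432·1 = 1/4 ✓
b·(c∘Ac): (-207/784)·343/1242 + 325/432·171/650 = 1/8 ✓
b·Ac²: (-207/784)·343/1035 + 325/432·369/1625 = 1/12 ✓
b·A²c: 325/432·18/325 = 1/24 ✓; 4 stages ⇒ order 4.

4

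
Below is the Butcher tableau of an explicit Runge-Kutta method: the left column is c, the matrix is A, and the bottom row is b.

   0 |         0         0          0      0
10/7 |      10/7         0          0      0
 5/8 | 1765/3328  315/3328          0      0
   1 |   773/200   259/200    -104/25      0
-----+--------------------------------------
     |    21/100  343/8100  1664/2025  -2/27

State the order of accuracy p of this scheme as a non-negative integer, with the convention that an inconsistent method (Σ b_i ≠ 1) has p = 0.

b = (21/100, 343/8100, 1664/2025, -2/27)
c = (0, 10/7, 5/8, 1)
Ac = (0, 0, 225/1664, -3/4)
Σ b_i: 21/100·1 + 343/8100·1 + 1664/2025·1 + (-2/27)·1 = 1 ✓
b·c: 343/8100·10/7 + 1664/2025·5/8 + (-2/27)·1 = 1/2 ✓
b·c²: 343/8100·100/49 + 1664/2025·25/64 + (-2/27)·1 = 1/3 ✓
b·Ac: 1664/2025·225/1664 + (-2/27)·(-3/4) = 1/6 ✓
b·c³: 343/8100·1000/343 + 1664/2025·125/512 + (-2/27)·1 = 1/4 ✓
b·(c∘Ac): 1664/2025·1125/13312 + (-2/27)·(-3/4) = 1/8 ✓
b·Ac²: 1664/2025·1125/5824 + (-2/27)·57/56 = 1/12 ✓
b·A²c: (-2/27)·(-9/16) = 1/24 ✓; 4 stages ⇒ order 4.

4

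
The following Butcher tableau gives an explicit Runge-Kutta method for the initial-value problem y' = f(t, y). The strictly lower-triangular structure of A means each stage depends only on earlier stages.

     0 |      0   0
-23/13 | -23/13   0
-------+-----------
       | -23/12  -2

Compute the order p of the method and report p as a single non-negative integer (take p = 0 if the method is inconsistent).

0

b = (-23/12, -2)
c = (0, -23/13)
Σ b_i: (-23/12)·1 + (-2)·1 = -47/12 ≠ 1 ⇒ order 0.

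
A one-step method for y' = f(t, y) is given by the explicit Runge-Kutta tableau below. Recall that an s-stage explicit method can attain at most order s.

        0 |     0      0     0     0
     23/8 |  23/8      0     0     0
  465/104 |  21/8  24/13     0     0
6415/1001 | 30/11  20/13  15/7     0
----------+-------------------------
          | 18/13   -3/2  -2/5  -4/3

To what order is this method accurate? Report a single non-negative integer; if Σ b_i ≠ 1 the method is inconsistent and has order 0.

0

b = (18/13, -3/2, -2/5, -4/3)
c = (0, 23/8, 465/104, 6415/1001)
Ac = (0, 0, 69/13, 10195/728)
Σ b_i: 18/13·1 + (-3/2)·1 + (-2/5)·1 + (-4/3)·1 = -721/390 ≠ 1 ⇒ order 0.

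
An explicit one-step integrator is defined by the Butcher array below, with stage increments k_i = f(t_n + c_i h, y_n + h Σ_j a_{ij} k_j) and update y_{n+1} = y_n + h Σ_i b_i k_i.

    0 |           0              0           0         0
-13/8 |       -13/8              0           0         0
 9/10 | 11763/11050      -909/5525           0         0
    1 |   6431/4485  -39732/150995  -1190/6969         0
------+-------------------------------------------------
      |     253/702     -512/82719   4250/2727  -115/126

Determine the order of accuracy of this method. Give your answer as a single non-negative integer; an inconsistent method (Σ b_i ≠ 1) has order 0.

4

b = (253/702, -512/82719, 4250/2727, -115/126)
c = (0, -13/8, 9/10, 1)
Ac = (0, 0, 909/3400, 63/230)
Σ b_i: 253/702·1 + (-512/82719)·1 + 4250/2727·1 + (-115/126)·1 = 1 ✓
b·c: (-512/82719)·(-13/8) + 4250/2727·9/10 + (-115/126)·1 = 1/2 ✓
b·c²: (-512/82719)·169/64 + 4250/2727·81/100 + (-115/126)·1 = 1/3 ✓
b·Ac: 4250/2727·909/3400 + (-115/126)·63/230 = 1/6 ✓
b·c³: (-512/82719)·(-2197/512) + 4250/2727·729/1000 + (-115/126)·1 = 1/4 ✓
b·(c∘Ac): 4250/2727·8181/34000 + (-115/126)·63/230 = 1/8 ✓
b·Ac²: 4250/2727·(-11817/27200) + (-115/126)·(-1533/1840) = 1/12 ✓
b·A²c: (-115/126)·(-21/460) = 1/24 ✓; 4 stages ⇒ order 4.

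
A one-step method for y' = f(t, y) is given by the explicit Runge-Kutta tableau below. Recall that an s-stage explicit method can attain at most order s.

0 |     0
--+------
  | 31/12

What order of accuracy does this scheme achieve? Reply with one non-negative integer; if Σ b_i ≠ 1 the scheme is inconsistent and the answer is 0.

0

b = (31/12)
c = (0)
Σ b_i: 31/12·1 = 31/12 ≠ 1 ⇒ order 0.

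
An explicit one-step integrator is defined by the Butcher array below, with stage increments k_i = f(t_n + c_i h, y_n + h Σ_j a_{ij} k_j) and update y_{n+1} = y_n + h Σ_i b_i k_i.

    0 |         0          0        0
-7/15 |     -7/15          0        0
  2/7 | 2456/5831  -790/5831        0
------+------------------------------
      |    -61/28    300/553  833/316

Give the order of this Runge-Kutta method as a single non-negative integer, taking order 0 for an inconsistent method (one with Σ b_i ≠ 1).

3

b = (-61/28, 300/553, 833/316)
c = (0, -7/15, 2/7)
Ac = (0, 0, 158/2499)
Σ b_i: (-61/28)·1 + 300/553·1 + 833/316·1 = 1 ✓
b·c: 300/553·(-7/15) + 833/316·2/7 = 1/2 ✓
b·c²: 300/553·49/225 + 833/316·4/49 = 1/3 ✓
b·Ac: 833/316·158/2499 = 1/6 ✓; 3 stages ⇒ order 3.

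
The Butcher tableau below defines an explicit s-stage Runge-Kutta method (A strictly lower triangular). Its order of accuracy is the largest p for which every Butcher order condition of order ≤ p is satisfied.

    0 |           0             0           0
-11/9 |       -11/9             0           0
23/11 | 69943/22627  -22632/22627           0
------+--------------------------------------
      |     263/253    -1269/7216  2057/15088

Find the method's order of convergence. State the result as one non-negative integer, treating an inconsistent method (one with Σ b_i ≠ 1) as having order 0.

b = (263/253, -1269/7216, 2057/15088)
c = (0, -11/9, 23/11)
Ac = (0, 0, 7544/6171)
Σ b_i: 263/253·1 + (-1269/7216)·1 + 2057/15088·1 = 1 ✓
b·c: (-1269/7216)·(-11/9) + 2057/15088·23/11 = 1/2 ✓
b·c²: (-1269/7216)·121/81 + 2057/15088·529/121 = 1/3 ✓
b·Ac: 2057/15088·7544/6171 = 1/6 ✓; 3 stages ⇒ order 3.

3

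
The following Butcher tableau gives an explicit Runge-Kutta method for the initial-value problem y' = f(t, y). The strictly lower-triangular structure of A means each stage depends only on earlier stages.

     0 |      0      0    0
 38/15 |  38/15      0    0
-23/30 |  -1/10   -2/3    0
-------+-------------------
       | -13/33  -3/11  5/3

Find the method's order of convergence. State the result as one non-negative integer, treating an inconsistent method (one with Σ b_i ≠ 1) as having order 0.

b = (-13/33, -3/11, 5/3)
c = (0, 38/15, -23/30)
Ac = (0, 0, -76/45)
Σ b_i: (-13/33)·1 + (-3/11)·1 + 5/3·1 = 1 ✓
b·c: (-3/11)·38/15 + 5/3·(-23/30) = -1949/990 ≠ 1/2 ⇒ order 1.

1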